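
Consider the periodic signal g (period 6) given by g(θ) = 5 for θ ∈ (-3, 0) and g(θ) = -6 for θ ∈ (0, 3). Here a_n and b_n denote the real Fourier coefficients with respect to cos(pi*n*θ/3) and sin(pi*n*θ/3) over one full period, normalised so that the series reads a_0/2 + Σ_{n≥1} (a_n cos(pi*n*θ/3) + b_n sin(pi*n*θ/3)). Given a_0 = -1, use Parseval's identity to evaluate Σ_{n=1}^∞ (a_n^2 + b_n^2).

121/2

Parseval: a_0^2/2 + Σ_{n≥1} (a_n^2+b_n^2) = 1/3 ∫_{-3}^{3} g(θ)^2 dθ = 61.
Subtract a_0^2/2 = 1/2: Σ (a_n^2+b_n^2) = 121/2.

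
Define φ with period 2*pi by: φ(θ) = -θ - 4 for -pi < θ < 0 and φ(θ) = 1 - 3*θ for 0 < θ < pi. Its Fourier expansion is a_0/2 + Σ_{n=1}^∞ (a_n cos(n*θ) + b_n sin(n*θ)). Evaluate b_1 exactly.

-4 + 10/pi

b_1 = 1/pi ∫_{-pi}^{pi} φ(θ) sin(θ) dθ.
Split the integral at the breakpoints.
Integrating by parts (boundary term plus one more integral), an antiderivative of (-θ - 4) sin(θ) is θ*cos(θ) - sin(θ) + 4*cos(θ); evaluating from -pi to 0: ∫_{-pi}^{0} (-θ - 4) sin(θ) dθ = (4) - (-4 + pi) = 8 - pi.
Integrating by parts (boundary term plus one more integral), an antiderivative of (1 - 3*θ) sin(θ) is 3*θ*cos(θ) - 3*sin(θ) - cos(θ); evaluating from 0 to pi: ∫_{0}^{pi} (1 - 3*θ) sin(θ) dθ = (1 - 3*pi) - (-1) = 2 - 3*pi.
Summing the pieces and multiplying by (1/pi) gives b_1 = -4 + 10/pi.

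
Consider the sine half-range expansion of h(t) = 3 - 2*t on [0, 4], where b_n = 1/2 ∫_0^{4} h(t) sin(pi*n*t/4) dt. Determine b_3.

b_3 = 1/2 ∫_0^{4} (3 - 2*t) sin(3*pi*t/4) dt.
Integrating by parts (boundary term plus one more integral), an antiderivative of (3 - 2*t) sin(3*pi*t/4) is 8*t*cos(3*pi*t/4)/(3*pi) - 32*sin(3*pi*t/4)/(9*pi**2) - 4*cos(3*pi*t/4)/pi; evaluating from 0 to 4: ∫_{0}^{4} (3 - 2*t) sin(3*pi*t/4) dt = (-20/(3*pi)) - (-4/pi) = -8/(3*pi).
Hence b_3 = (1/2)·(-8/(3*pi)) = -4/(3*pi).

-4/(3*pi)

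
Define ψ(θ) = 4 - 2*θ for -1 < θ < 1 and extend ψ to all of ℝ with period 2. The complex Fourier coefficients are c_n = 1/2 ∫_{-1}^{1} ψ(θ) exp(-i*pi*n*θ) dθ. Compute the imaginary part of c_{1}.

2/pi

Since ψ is real-valued, Im(c_{1}) = -1/2 ∫_{-1}^{1} ψ(θ) sin(pi*θ) dθ = -b_{1}/2.
Integrating by parts (boundary term plus one more integral), an antiderivative of (4 - 2*θ) sin(pi*θ) is 2*θ*cos(pi*θ)/pi - 2*sin(pi*θ)/pi**2 - 4*cos(pi*θ)/pi; evaluating from -1 to 1: ∫_{-1}^{1} (4 - 2*θ) sin(pi*θ) dθ = (2/pi) - (6/pi) = -4/pi.
Hence Im(c_{1}) = (-1/2)·(-4/pi) = 2/pi.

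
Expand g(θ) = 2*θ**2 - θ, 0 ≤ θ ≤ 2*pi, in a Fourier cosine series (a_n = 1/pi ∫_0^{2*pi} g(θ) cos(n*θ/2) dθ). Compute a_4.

2

a_4 = 1/pi ∫_0^{2*pi} (2*θ**2 - θ) cos(2*θ) dθ.
Integrating by parts twice (tabular method), an antiderivative of (2*θ**2 - θ) cos(2*θ) is θ**2*sin(2*θ) - θ*sin(2*θ)/2 + θ*cos(2*θ) - sin(2*θ)/2 - cos(2*θ)/4; evaluating from 0 to 2*pi: ∫_{0}^{2*pi} (2*θ**2 - θ) cos(2*θ) dθ = (-1/4 + 2*pi) - (-1/4) = 2*pi.
Hence a_4 = (1/pi)·(2*pi) = 2.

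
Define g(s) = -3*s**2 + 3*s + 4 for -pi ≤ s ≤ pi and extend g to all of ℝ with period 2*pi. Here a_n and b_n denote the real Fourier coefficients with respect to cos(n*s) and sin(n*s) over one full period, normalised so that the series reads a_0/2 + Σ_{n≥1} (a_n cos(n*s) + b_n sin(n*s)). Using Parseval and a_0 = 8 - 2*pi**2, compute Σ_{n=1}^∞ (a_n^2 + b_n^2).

Parseval: a_0^2/2 + Σ_{n≥1} (a_n^2+b_n^2) = 1/pi ∫_{-pi}^{pi} g(s)^2 ds = -10*pi**2 + 32 + 18*pi**4/5.
Subtract a_0^2/2 = 2*(4 - pi**2)**2: Σ (a_n^2+b_n^2) = pi**2*(6 + 8*pi**2/5).

pi**2*(6 + 8*pi**2/5)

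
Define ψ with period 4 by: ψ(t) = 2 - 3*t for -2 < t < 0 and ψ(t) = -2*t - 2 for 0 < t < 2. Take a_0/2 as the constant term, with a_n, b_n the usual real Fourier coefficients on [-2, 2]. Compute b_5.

b_5 = 1/2 ∫_{-2}^{2} ψ(t) sin(5*pi*t/2) dt.
Split the integral at the breakpoints.
Integrating by parts (boundary term plus one more integral), an antiderivative of (2 - 3*t) sin(5*pi*t/2) is 6*t*cos(5*pi*t/2)/(5*pi) - 12*sin(5*pi*t/2)/(25*pi**2) - 4*cos(5*pi*t/2)/(5*pi); evaluating from -2 to 0: ∫_{-2}^{0} (2 - 3*t) sin(5*pi*t/2) dt = (-4/(5*pi)) - (16/(5*pi)) = -4/pi.
Integrating by parts (boundary term plus one more integral), an antiderivative of (-2*t - 2) sin(5*pi*t/2) is 4*t*cos(5*pi*t/2)/(5*pi) - 8*sin(5*pi*t/2)/(25*pi**2) + 4*cos(5*pi*t/2)/(5*pi); evaluating from 0 to 2: ∫_{0}^{2} (-2*t - 2) sin(5*pi*t/2) dt = (-12/(5*pi)) - (4/(5*pi)) = -16/(5*pi).
Summing the pieces and multiplying by (1/2) gives b_5 = -18/(5*pi).

-18/(5*pi)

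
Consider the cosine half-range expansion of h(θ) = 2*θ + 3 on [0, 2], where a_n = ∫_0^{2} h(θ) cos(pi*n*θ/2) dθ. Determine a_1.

-16/pi**2

a_1 = ∫_0^{2} (2*θ + 3) cos(pi*θ/2) dθ.
Integrating by parts (boundary term plus one more integral), an antiderivative of (2*θ + 3) cos(pi*θ/2) is 4*θ*sin(pi*θ/2)/pi + 6*sin(pi*θ/2)/pi + 8*cos(pi*θ/2)/pi**2; evaluating from 0 to 2: ∫_{0}^{2} (2*θ + 3) cos(pi*θ/2) dθ = (-8/pi**2) - (8/pi**2) = -16/pi**2.
Hence a_1 = -16/pi**2.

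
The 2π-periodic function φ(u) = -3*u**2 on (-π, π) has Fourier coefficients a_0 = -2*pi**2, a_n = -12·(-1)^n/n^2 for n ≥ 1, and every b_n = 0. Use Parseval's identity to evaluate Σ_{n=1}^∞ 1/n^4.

pi**4/90

Parseval: a_0^2/2 + Σ a_n^2 = (1/π) ∫_{-π}^{π} φ(u)^2 du = 18*pi**4/5.
Subtract a_0^2/2 = 2*pi**4: Σ a_n^2 = 8*pi**4/5.
Since a_n^2 = 144/n^4, Σ 1/n^4 = pi**4/90.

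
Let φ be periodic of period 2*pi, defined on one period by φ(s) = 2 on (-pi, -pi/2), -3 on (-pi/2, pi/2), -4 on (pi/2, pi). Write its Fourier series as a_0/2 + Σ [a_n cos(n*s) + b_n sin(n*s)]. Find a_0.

-4

a_0 = 1/pi ∫_{-pi}^{pi} φ(s) ds = 1/pi · (-4*pi) = -4.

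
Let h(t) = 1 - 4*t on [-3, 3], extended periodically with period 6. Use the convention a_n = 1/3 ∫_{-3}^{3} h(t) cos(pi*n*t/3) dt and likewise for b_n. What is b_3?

b_3 = 1/3 ∫_{-3}^{3} h(t) sin(pi*t) dt.
Integrating by parts (boundary term plus one more integral), an antiderivative of (1 - 4*t) sin(pi*t) is 4*t*cos(pi*t)/pi - 4*sin(pi*t)/pi**2 - cos(pi*t)/pi; evaluating from -3 to 3: ∫_{-3}^{3} (1 - 4*t) sin(pi*t) dt = (-11/pi) - (13/pi) = -24/pi.
Hence b_3 = (1/3)·(-24/pi) = -8/pi.

-8/pi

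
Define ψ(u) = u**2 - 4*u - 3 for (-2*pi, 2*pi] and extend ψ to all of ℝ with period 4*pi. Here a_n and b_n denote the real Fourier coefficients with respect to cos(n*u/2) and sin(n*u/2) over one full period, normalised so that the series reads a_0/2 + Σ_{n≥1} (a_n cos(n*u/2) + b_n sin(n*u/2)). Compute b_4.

4

b_4 = (1/(2*pi)) ∫_{-2*pi}^{2*pi} ψ(u) sin(2*u) du.
Integrating by parts twice (tabular method), an antiderivative of (u**2 - 4*u - 3) sin(2*u) is -u**2*cos(2*u)/2 + u*sin(2*u)/2 + 2*u*cos(2*u) - sin(2*u) + 7*cos(2*u)/4; evaluating from -2*pi to 2*pi: ∫_{-2*pi}^{2*pi} (u**2 - 4*u - 3) sin(2*u) du = (-2*pi**2 + 7/4 + 4*pi) - (-2*pi**2 - 4*pi + 7/4) = 8*pi.
Hence b_4 = (1/(2*pi))·(8*pi) = 4.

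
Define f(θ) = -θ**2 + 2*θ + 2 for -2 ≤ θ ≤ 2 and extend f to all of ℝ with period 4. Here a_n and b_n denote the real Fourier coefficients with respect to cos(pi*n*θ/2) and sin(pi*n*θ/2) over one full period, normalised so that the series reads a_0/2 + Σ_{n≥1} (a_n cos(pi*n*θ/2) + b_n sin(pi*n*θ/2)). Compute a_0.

4/3

a_0 = 1/2 ∫_{-2}^{2} f(θ) dθ = 1/2 · (8/3) = 4/3.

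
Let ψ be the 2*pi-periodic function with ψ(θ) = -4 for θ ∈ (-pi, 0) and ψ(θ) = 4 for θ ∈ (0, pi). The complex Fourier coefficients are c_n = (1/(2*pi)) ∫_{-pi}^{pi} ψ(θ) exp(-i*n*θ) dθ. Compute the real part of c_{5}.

0

Since ψ is real-valued, Re(c_{5}) = (1/(2*pi)) ∫_{-pi}^{pi} ψ(θ) cos(5*θ) dθ = a_{5}/2.
(ψ is odd, so the integrand is odd over a symmetric interval and the integral vanishes.)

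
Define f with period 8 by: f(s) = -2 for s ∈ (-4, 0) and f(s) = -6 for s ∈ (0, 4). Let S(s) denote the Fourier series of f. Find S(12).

-4

s = 12 differs from s = -4 by 2 full period(s), and the series is 8-periodic.
At s = -4 the one-sided limits are f(-4^-) = -6 and f(-4^+) = -2.
By Dirichlet's theorem the series converges to their average, [(-6) + (-2)]/2 = -4.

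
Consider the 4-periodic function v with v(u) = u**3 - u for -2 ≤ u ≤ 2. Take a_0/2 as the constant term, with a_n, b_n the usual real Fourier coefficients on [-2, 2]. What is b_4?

b_4 = 1/2 ∫_{-2}^{2} v(u) sin(2*pi*u) du.
v is odd and sin(2*pi*u) is odd, so the integrand is even and b_4 = ∫_0^{2} v(u) sin(2*pi*u) du.
Integrating by parts three times (tabular method), an antiderivative of (u**3 - u) sin(2*pi*u) is -u**3*cos(2*pi*u)/(2*pi) + 3*u**2*sin(2*pi*u)/(4*pi**2) + 3*u*cos(2*pi*u)/(4*pi**3) + u*cos(2*pi*u)/(2*pi) - sin(2*pi*u)/(4*pi**2) - 3*sin(2*pi*u)/(8*pi**4); evaluating from 0 to 2: ∫_{0}^{2} (u**3 - u) sin(2*pi*u) du = (-3/pi + 3/(2*pi**3)) - (0) = -3/pi + 3/(2*pi**3).
Hence b_4 = -3/pi + 3/(2*pi**3).

-3/pi + 3/(2*pi**3)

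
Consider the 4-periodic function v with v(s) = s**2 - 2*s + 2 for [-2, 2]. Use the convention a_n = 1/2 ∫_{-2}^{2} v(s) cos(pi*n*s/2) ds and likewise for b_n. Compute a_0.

a_0 = 1/2 ∫_{-2}^{2} v(s) ds = 1/2 · (40/3) = 20/3.

20/3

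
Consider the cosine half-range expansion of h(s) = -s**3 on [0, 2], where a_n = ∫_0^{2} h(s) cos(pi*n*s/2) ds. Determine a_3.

16*(-4 + 9*pi**2)/(27*pi**4)

a_3 = ∫_0^{2} (-s**3) cos(3*pi*s/2) ds.
Integrating by parts three times (tabular method), an antiderivative of (-s**3) cos(3*pi*s/2) is -2*s**3*sin(3*pi*s/2)/(3*pi) - 4*s**2*cos(3*pi*s/2)/(3*pi**2) + 16*s*sin(3*pi*s/2)/(9*pi**3) + 32*cos(3*pi*s/2)/(27*pi**4); evaluating from 0 to 2: ∫_{0}^{2} (-s**3) cos(3*pi*s/2) ds = (16*(-2 + 9*pi**2)/(27*pi**4)) - (32/(27*pi**4)) = 16*(-4 + 9*pi**2)/(27*pi**4).
Hence a_3 = 16*(-4 + 9*pi**2)/(27*pi**4).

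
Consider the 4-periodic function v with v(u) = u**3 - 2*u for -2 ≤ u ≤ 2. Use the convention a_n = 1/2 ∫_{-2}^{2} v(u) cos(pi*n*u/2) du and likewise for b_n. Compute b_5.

8*(-12 + 25*pi**2)/(125*pi**3)

b_5 = 1/2 ∫_{-2}^{2} v(u) sin(5*pi*u/2) du.
v is odd and sin(5*pi*u/2) is odd, so the integrand is even and b_5 = ∫_0^{2} v(u) sin(5*pi*u/2) du.
Integrating by parts three times (tabular method), an antiderivative of (u**3 - 2*u) sin(5*pi*u/2) is -2*u**3*cos(5*pi*u/2)/(5*pi) + 12*u**2*sin(5*pi*u/2)/(25*pi**2) + 48*u*cos(5*pi*u/2)/(125*pi**3) + 4*u*cos(5*pi*u/2)/(5*pi) - 8*sin(5*pi*u/2)/(25*pi**2) - 96*sin(5*pi*u/2)/(625*pi**4); evaluating from 0 to 2: ∫_{0}^{2} (u**3 - 2*u) sin(5*pi*u/2) du = (8*(-12 + 25*pi**2)/(125*pi**3)) - (0) = 8*(-12 + 25*pi**2)/(125*pi**3).
Hence b_5 = 8*(-12 + 25*pi**2)/(125*pi**3).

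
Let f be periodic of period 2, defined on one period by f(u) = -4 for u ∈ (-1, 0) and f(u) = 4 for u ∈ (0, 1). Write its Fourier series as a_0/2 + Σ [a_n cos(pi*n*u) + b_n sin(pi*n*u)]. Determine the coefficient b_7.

16/(7*pi)

b_7 = ∫_{-1}^{1} f(u) sin(7*pi*u) du.
f is odd and sin(7*pi*u) is odd, so the integrand is even and b_7 = 2 ∫_0^{1} f(u) sin(7*pi*u) du.
Directly, an antiderivative of (4) sin(7*pi*u) is -4*cos(7*pi*u)/(7*pi); evaluating from 0 to 1: ∫_{0}^{1} (4) sin(7*pi*u) du = (4/(7*pi)) - (-4/(7*pi)) = 8/(7*pi).
Hence b_7 = 2·(8/(7*pi)) = 16/(7*pi).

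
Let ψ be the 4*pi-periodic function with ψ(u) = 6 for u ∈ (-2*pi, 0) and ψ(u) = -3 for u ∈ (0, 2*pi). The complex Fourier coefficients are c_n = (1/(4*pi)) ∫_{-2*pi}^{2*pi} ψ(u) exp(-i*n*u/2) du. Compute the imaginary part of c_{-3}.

Since ψ is real-valued, Im(c_{-3}) = -(1/(4*pi)) ∫_{-2*pi}^{2*pi} ψ(u) sin(-3*u/2) du = b_{3}/2.
Split the integral at the breakpoints.
Directly, an antiderivative of (6) sin(-3*u/2) is 4*cos(3*u/2); evaluating from -2*pi to 0: ∫_{-2*pi}^{0} (6) sin(-3*u/2) du = (4) - (-4) = 8.
Directly, an antiderivative of (-3) sin(-3*u/2) is -2*cos(3*u/2); evaluating from 0 to 2*pi: ∫_{0}^{2*pi} (-3) sin(-3*u/2) du = (2) - (-2) = 4.
So ∫_{-2*pi}^{2*pi} ψ(u) sin(-3*u/2) du = 12.
Hence Im(c_{-3}) = (-1/(4*pi))·(12) = -3/pi.

-3/pi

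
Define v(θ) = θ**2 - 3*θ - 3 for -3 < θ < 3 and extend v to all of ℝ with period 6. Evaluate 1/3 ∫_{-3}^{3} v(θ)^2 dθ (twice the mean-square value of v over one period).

342/5

1/3 ∫_{-3}^{3} v(θ)^2 dθ = 1/3 · (1026/5) = 342/5.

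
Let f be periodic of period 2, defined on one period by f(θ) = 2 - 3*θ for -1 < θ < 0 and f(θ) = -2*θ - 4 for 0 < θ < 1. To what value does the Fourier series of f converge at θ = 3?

-1/2

θ = 3 differs from θ = 1 by 1 full period(s), and the series is 2-periodic.
At θ = 1 the one-sided limits are f(1^-) = -6 and f(1^+) = 5.
By Dirichlet's theorem the series converges to their average, [(-6) + (5)]/2 = -1/2.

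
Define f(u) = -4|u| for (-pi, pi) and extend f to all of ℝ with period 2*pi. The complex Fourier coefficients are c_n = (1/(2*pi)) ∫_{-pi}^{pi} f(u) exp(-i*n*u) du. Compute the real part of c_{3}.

8/(9*pi)

Since f is real-valued, Re(c_{3}) = (1/(2*pi)) ∫_{-pi}^{pi} f(u) cos(3*u) du = a_{3}/2.
f is even and cos(3*u) is even, so the integrand is even: ∫_{-pi}^{pi} f(u) cos(3*u) du = 2∫_0^{pi} f(u) cos(3*u) du.
Integrating by parts (boundary term plus one more integral), an antiderivative of (-4*u) cos(3*u) is -4*u*sin(3*u)/3 - 4*cos(3*u)/9; evaluating from 0 to pi: ∫_{0}^{pi} (-4*u) cos(3*u) du = (4/9) - (-4/9) = 8/9.
So ∫_{-pi}^{pi} f(u) cos(3*u) du = 16/9.
Hence Re(c_{3}) = (1/(2*pi))·(16/9) = 8/(9*pi).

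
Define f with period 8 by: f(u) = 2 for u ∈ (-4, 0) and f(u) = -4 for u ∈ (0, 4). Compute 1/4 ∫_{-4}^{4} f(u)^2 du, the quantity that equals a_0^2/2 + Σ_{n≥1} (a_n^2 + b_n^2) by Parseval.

20

1/4 ∫_{-4}^{4} f(u)^2 du = 1/4 · (80) = 20.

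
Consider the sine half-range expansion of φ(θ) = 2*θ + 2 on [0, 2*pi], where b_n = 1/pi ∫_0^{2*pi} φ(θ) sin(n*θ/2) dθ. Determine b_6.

b_6 = 1/pi ∫_0^{2*pi} (2*θ + 2) sin(3*θ) dθ.
Integrating by parts (boundary term plus one more integral), an antiderivative of (2*θ + 2) sin(3*θ) is -2*θ*cos(3*θ)/3 + 2*sin(3*θ)/9 - 2*cos(3*θ)/3; evaluating from 0 to 2*pi: ∫_{0}^{2*pi} (2*θ + 2) sin(3*θ) dθ = (-4*pi/3 - 2/3) - (-2/3) = -4*pi/3.
Hence b_6 = (1/pi)·(-4*pi/3) = -4/3.

-4/3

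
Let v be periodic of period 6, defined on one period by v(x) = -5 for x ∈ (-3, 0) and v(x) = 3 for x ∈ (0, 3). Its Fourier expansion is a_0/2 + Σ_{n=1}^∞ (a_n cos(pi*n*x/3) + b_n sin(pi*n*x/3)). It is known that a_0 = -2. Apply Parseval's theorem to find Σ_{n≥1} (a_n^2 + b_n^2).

Parseval: a_0^2/2 + Σ_{n≥1} (a_n^2+b_n^2) = 1/3 ∫_{-3}^{3} v(x)^2 dx = 34.
Subtract a_0^2/2 = 2: Σ (a_n^2+b_n^2) = 32.

32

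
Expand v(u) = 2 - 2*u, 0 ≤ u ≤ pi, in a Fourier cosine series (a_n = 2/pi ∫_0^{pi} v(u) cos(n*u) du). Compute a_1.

8/pi

a_1 = 2/pi ∫_0^{pi} (2 - 2*u) cos(u) du.
Integrating by parts (boundary term plus one more integral), an antiderivative of (2 - 2*u) cos(u) is -2*u*sin(u) + 2*sin(u) - 2*cos(u); evaluating from 0 to pi: ∫_{0}^{pi} (2 - 2*u) cos(u) du = (2) - (-2) = 4.
Hence a_1 = (2/pi)·(4) = 8/pi.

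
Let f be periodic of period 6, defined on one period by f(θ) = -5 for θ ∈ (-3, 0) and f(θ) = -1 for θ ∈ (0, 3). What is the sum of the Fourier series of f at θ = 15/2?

-1

θ = 15/2 differs from θ = 3/2 by 1 full period(s), and the series is 6-periodic.
f is continuous at θ = 3/2 with value -1, so the series converges to -1 there.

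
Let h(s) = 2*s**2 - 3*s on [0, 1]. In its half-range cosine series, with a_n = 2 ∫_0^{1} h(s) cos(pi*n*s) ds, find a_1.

4/pi**2

a_1 = 2 ∫_0^{1} (2*s**2 - 3*s) cos(pi*s) ds.
Integrating by parts twice (tabular method), an antiderivative of (2*s**2 - 3*s) cos(pi*s) is 2*s**2*sin(pi*s)/pi - 3*s*sin(pi*s)/pi + 4*s*cos(pi*s)/pi**2 - 4*sin(pi*s)/pi**3 - 3*cos(pi*s)/pi**2; evaluating from 0 to 1: ∫_{0}^{1} (2*s**2 - 3*s) cos(pi*s) ds = (-1/pi**2) - (-3/pi**2) = 2/pi**2.
Hence a_1 = 2·(2/pi**2) = 4/pi**2.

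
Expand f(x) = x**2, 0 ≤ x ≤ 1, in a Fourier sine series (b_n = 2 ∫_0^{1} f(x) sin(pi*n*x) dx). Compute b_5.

2*(-4 + 25*pi**2)/(125*pi**3)

b_5 = 2 ∫_0^{1} (x**2) sin(5*pi*x) dx.
Integrating by parts twice (tabular method), an antiderivative of (x**2) sin(5*pi*x) is -x**2*cos(5*pi*x)/(5*pi) + 2*x*sin(5*pi*x)/(25*pi**2) + 2*cos(5*pi*x)/(125*pi**3); evaluating from 0 to 1: ∫_{0}^{1} (x**2) sin(5*pi*x) dx = ((-2 + 25*pi**2)/(125*pi**3)) - (2/(125*pi**3)) = (-4 + 25*pi**2)/(125*pi**3).
Hence b_5 = 2·((-4 + 25*pi**2)/(125*pi**3)) = 2*(-4 + 25*pi**2)/(125*pi**3).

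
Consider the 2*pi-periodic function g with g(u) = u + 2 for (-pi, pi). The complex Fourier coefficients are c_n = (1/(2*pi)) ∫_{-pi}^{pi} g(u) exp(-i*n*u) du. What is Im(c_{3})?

-1/3

Since g is real-valued, Im(c_{3}) = -(1/(2*pi)) ∫_{-pi}^{pi} g(u) sin(3*u) du = -b_{3}/2.
Integrating by parts (boundary term plus one more integral), an antiderivative of (u + 2) sin(3*u) is -u*cos(3*u)/3 + sin(3*u)/9 - 2*cos(3*u)/3; evaluating from -pi to pi: ∫_{-pi}^{pi} (u + 2) sin(3*u) du = (2/3 + pi/3) - (2/3 - pi/3) = 2*pi/3.
Hence Im(c_{3}) = (-1/(2*pi))·(2*pi/3) = -1/3.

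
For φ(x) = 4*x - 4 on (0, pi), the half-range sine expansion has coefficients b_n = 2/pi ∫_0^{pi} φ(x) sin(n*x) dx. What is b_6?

b_6 = 2/pi ∫_0^{pi} (4*x - 4) sin(6*x) dx.
Integrating by parts (boundary term plus one more integral), an antiderivative of (4*x - 4) sin(6*x) is -2*x*cos(6*x)/3 + sin(6*x)/9 + 2*cos(6*x)/3; evaluating from 0 to pi: ∫_{0}^{pi} (4*x - 4) sin(6*x) dx = (2/3 - 2*pi/3) - (2/3) = -2*pi/3.
Hence b_6 = (2/pi)·(-2*pi/3) = -4/3.

-4/3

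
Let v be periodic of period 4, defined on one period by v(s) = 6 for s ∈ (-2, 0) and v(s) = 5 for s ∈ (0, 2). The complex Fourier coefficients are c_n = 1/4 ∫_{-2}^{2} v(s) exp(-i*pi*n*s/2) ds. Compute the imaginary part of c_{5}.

1/(5*pi)

Since v is real-valued, Im(c_{5}) = -1/4 ∫_{-2}^{2} v(s) sin(5*pi*s/2) ds = -b_{5}/2.
Split the integral at the breakpoints.
Directly, an antiderivative of (6) sin(5*pi*s/2) is -12*cos(5*pi*s/2)/(5*pi); evaluating from -2 to 0: ∫_{-2}^{0} (6) sin(5*pi*s/2) ds = (-12/(5*pi)) - (12/(5*pi)) = -24/(5*pi).
Directly, an antiderivative of (5) sin(5*pi*s/2) is -2*cos(5*pi*s/2)/pi; evaluating from 0 to 2: ∫_{0}^{2} (5) sin(5*pi*s/2) ds = (2/pi) - (-2/pi) = 4/pi.
So ∫_{-2}^{2} v(s) sin(5*pi*s/2) ds = -4/(5*pi).
Hence Im(c_{5}) = (-1/4)·(-4/(5*pi)) = 1/(5*pi).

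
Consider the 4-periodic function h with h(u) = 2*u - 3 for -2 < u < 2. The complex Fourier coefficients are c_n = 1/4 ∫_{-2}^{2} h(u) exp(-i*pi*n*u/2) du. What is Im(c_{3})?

-4/(3*pi)

Since h is real-valued, Im(c_{3}) = -1/4 ∫_{-2}^{2} h(u) sin(3*pi*u/2) du = -b_{3}/2.
Integrating by parts (boundary term plus one more integral), an antiderivative of (2*u - 3) sin(3*pi*u/2) is -4*u*cos(3*pi*u/2)/(3*pi) + 8*sin(3*pi*u/2)/(9*pi**2) + 2*cos(3*pi*u/2)/pi; evaluating from -2 to 2: ∫_{-2}^{2} (2*u - 3) sin(3*pi*u/2) du = (2/(3*pi)) - (-14/(3*pi)) = 16/(3*pi).
Hence Im(c_{3}) = (-1/4)·(16/(3*pi)) = -4/(3*pi).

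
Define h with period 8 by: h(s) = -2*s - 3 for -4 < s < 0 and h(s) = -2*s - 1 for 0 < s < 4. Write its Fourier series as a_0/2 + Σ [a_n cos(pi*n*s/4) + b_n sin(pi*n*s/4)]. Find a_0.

-4

a_0 = 1/4 ∫_{-4}^{4} h(s) ds = 1/4 · (-16) = -4.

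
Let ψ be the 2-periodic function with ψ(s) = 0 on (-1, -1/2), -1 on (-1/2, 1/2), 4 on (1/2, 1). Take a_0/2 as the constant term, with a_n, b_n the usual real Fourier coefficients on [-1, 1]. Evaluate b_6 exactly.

b_6 = ∫_{-1}^{1} ψ(s) sin(6*pi*s) ds.
Split the integral at the breakpoints.
∫_{-1}^{-1/2} (0) sin(6*pi*s) ds = 0.
Directly, an antiderivative of (-1) sin(6*pi*s) is cos(6*pi*s)/(6*pi); evaluating from -1/2 to 1/2: ∫_{-1/2}^{1/2} (-1) sin(6*pi*s) ds = (-1/(6*pi)) - (-1/(6*pi)) = 0.
Directly, an antiderivative of (4) sin(6*pi*s) is -2*cos(6*pi*s)/(3*pi); evaluating from 1/2 to 1: ∫_{1/2}^{1} (4) sin(6*pi*s) ds = (-2/(3*pi)) - (2/(3*pi)) = -4/(3*pi).
Summing the pieces gives b_6 = -4/(3*pi).

-4/(3*pi)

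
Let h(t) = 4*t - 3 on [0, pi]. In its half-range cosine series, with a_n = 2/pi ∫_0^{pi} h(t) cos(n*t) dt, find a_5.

a_5 = 2/pi ∫_0^{pi} (4*t - 3) cos(5*t) dt.
Integrating by parts (boundary term plus one more integral), an antiderivative of (4*t - 3) cos(5*t) is 4*t*sin(5*t)/5 - 3*sin(5*t)/5 + 4*cos(5*t)/25; evaluating from 0 to pi: ∫_{0}^{pi} (4*t - 3) cos(5*t) dt = (-4/25) - (4/25) = -8/25.
Hence a_5 = (2/pi)·(-8/25) = -16/(25*pi).

-16/(25*pi)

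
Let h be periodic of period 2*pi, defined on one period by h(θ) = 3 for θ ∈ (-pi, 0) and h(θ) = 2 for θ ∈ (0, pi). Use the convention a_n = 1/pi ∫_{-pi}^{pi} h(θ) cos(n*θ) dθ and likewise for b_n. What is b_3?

-2/(3*pi)

b_3 = 1/pi ∫_{-pi}^{pi} h(θ) sin(3*θ) dθ.
Split the integral at the breakpoints.
Directly, an antiderivative of (3) sin(3*θ) is -cos(3*θ); evaluating from -pi to 0: ∫_{-pi}^{0} (3) sin(3*θ) dθ = (-1) - (1) = -2.
Directly, an antiderivative of (2) sin(3*θ) is -2*cos(3*θ)/3; evaluating from 0 to pi: ∫_{0}^{pi} (2) sin(3*θ) dθ = (2/3) - (-2/3) = 4/3.
Summing the pieces and multiplying by (1/pi) gives b_3 = -2/(3*pi).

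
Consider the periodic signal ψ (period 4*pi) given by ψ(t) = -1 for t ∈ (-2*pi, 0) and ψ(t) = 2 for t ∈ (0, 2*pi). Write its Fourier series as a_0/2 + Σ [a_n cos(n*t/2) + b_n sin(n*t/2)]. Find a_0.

a_0 = (1/(2*pi)) ∫_{-2*pi}^{2*pi} ψ(t) dt = (1/(2*pi)) · (2*pi) = 1.

1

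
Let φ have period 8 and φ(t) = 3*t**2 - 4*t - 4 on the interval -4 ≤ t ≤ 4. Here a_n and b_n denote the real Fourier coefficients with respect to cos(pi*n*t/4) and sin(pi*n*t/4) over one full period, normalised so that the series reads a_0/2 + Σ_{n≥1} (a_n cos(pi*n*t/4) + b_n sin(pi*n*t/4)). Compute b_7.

b_7 = 1/4 ∫_{-4}^{4} φ(t) sin(7*pi*t/4) dt.
Integrating by parts twice (tabular method), an antiderivative of (3*t**2 - 4*t - 4) sin(7*pi*t/4) is -12*t**2*cos(7*pi*t/4)/(7*pi) + 96*t*sin(7*pi*t/4)/(49*pi**2) + 16*t*cos(7*pi*t/4)/(7*pi) - 64*sin(7*pi*t/4)/(49*pi**2) + 384*cos(7*pi*t/4)/(343*pi**3) + 16*cos(7*pi*t/4)/(7*pi); evaluating from -4 to 4: ∫_{-4}^{4} (3*t**2 - 4*t - 4) sin(7*pi*t/4) dt = (-384/(343*pi**3) + 16/pi) - (48*(-8 + 245*pi**2)/(343*pi**3)) = -128/(7*pi).
Hence b_7 = (1/4)·(-128/(7*pi)) = -32/(7*pi).

-32/(7*pi)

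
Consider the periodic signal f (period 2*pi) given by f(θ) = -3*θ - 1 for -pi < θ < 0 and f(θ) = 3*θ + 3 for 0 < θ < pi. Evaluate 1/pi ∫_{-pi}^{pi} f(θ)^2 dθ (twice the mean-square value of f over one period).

10 + 6*pi + 6*pi**2

1/pi ∫_{-pi}^{pi} f(θ)^2 dθ = 1/pi · (2*pi*(5 + 3*pi + 3*pi**2)) = 10 + 6*pi + 6*pi**2.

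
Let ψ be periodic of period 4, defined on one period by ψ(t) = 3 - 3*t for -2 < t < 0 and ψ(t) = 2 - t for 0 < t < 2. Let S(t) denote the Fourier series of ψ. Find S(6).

9/2

t = 6 differs from t = 2 by 1 full period(s), and the series is 4-periodic.
At t = 2 the one-sided limits are ψ(2^-) = 0 and ψ(2^+) = 9.
By Dirichlet's theorem the series converges to their average, [(0) + (9)]/2 = 9/2.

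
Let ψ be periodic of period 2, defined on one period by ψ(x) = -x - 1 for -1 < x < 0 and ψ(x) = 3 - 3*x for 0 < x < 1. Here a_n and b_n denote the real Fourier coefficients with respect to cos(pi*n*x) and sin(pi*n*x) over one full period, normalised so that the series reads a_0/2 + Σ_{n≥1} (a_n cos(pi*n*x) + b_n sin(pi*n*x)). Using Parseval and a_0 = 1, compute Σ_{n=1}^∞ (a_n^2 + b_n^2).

Parseval: a_0^2/2 + Σ_{n≥1} (a_n^2+b_n^2) = ∫_{-1}^{1} ψ(x)^2 dx = 10/3.
Subtract a_0^2/2 = 1/2: Σ (a_n^2+b_n^2) = 17/6.

17/6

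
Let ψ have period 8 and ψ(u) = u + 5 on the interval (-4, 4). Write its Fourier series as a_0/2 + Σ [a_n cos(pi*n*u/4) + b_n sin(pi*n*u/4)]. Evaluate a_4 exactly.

a_4 = 1/4 ∫_{-4}^{4} ψ(u) cos(pi*u) du.
Integrating by parts (boundary term plus one more integral), an antiderivative of (u + 5) cos(pi*u) is u*sin(pi*u)/pi + 5*sin(pi*u)/pi + cos(pi*u)/pi**2; evaluating from -4 to 4: ∫_{-4}^{4} (u + 5) cos(pi*u) du = (pi**(-2)) - (pi**(-2)) = 0.
Hence a_4 = (1/4)·(0) = 0.

0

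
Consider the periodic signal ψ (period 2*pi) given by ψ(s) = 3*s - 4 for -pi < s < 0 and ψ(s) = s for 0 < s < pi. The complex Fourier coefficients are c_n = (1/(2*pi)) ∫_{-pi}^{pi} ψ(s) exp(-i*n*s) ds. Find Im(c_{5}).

Since ψ is real-valued, Im(c_{5}) = -(1/(2*pi)) ∫_{-pi}^{pi} ψ(s) sin(5*s) ds = -b_{5}/2.
Split the integral at the breakpoints.
Integrating by parts (boundary term plus one more integral), an antiderivative of (3*s - 4) sin(5*s) is -3*s*cos(5*s)/5 + 3*sin(5*s)/25 + 4*cos(5*s)/5; evaluating from -pi to 0: ∫_{-pi}^{0} (3*s - 4) sin(5*s) ds = (4/5) - (-3*pi/5 - 4/5) = 8/5 + 3*pi/5.
Integrating by parts (boundary term plus one more integral), an antiderivative of (s) sin(5*s) is -s*cos(5*s)/5 + sin(5*s)/25; evaluating from 0 to pi: ∫_{0}^{pi} (s) sin(5*s) ds = (pi/5) - (0) = pi/5.
So ∫_{-pi}^{pi} ψ(s) sin(5*s) ds = 8/5 + 4*pi/5.
Hence Im(c_{5}) = (-1/(2*pi))·(8/5 + 4*pi/5) = 2*(-pi - 2)/(5*pi).

2*(-pi - 2)/(5*pi)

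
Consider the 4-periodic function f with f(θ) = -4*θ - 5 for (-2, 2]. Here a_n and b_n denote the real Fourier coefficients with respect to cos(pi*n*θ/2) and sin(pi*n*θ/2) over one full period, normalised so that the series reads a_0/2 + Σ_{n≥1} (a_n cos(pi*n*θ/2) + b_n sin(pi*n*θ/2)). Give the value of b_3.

-16/(3*pi)

b_3 = 1/2 ∫_{-2}^{2} f(θ) sin(3*pi*θ/2) dθ.
Integrating by parts (boundary term plus one more integral), an antiderivative of (-4*θ - 5) sin(3*pi*θ/2) is 8*θ*cos(3*pi*θ/2)/(3*pi) - 16*sin(3*pi*θ/2)/(9*pi**2) + 10*cos(3*pi*θ/2)/(3*pi); evaluating from -2 to 2: ∫_{-2}^{2} (-4*θ - 5) sin(3*pi*θ/2) dθ = (-26/(3*pi)) - (2/pi) = -32/(3*pi).
Hence b_3 = (1/2)·(-32/(3*pi)) = -16/(3*pi).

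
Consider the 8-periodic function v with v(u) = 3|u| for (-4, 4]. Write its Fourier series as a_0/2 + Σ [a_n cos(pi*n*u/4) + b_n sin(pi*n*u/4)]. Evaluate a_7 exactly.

-48/(49*pi**2)

a_7 = 1/4 ∫_{-4}^{4} v(u) cos(7*pi*u/4) du.
v is even and cos(7*pi*u/4) is even, so the integrand is even and a_7 = 1/2 ∫_0^{4} v(u) cos(7*pi*u/4) du.
Integrating by parts (boundary term plus one more integral), an antiderivative of (3*u) cos(7*pi*u/4) is 12*u*sin(7*pi*u/4)/(7*pi) + 48*cos(7*pi*u/4)/(49*pi**2); evaluating from 0 to 4: ∫_{0}^{4} (3*u) cos(7*pi*u/4) du = (-48/(49*pi**2)) - (48/(49*pi**2)) = -96/(49*pi**2).
Hence a_7 = (1/2)·(-96/(49*pi**2)) = -48/(49*pi**2).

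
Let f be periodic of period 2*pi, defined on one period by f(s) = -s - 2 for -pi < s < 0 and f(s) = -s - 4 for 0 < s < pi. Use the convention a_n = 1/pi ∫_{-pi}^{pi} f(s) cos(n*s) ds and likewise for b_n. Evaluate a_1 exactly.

a_1 = 1/pi ∫_{-pi}^{pi} f(s) cos(s) ds.
Split the integral at the breakpoints.
Integrating by parts (boundary term plus one more integral), an antiderivative of (-s - 2) cos(s) is -s*sin(s) - 2*sin(s) - cos(s); evaluating from -pi to 0: ∫_{-pi}^{0} (-s - 2) cos(s) ds = (-1) - (1) = -2.
Integrating by parts (boundary term plus one more integral), an antiderivative of (-s - 4) cos(s) is -s*sin(s) - 4*sin(s) - cos(s); evaluating from 0 to pi: ∫_{0}^{pi} (-s - 4) cos(s) ds = (1) - (-1) = 2.
Summing the pieces and multiplying by (1/pi) gives a_1 = 0.

0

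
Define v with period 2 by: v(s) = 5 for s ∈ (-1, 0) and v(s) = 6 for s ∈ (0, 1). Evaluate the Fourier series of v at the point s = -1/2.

v is continuous at s = -1/2 with value 5, so the series converges to 5 there.

5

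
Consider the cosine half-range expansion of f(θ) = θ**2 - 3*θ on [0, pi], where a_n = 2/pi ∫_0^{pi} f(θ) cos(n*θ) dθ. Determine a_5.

4*(3 - pi)/(25*pi)

a_5 = 2/pi ∫_0^{pi} (θ**2 - 3*θ) cos(5*θ) dθ.
Integrating by parts twice (tabular method), an antiderivative of (θ**2 - 3*θ) cos(5*θ) is θ**2*sin(5*θ)/5 - 3*θ*sin(5*θ)/5 + 2*θ*cos(5*θ)/25 - 2*sin(5*θ)/125 - 3*cos(5*θ)/25; evaluating from 0 to pi: ∫_{0}^{pi} (θ**2 - 3*θ) cos(5*θ) dθ = (3/25 - 2*pi/25) - (-3/25) = 6/25 - 2*pi/25.
Hence a_5 = (2/pi)·(6/25 - 2*pi/25) = 4*(3 - pi)/(25*pi).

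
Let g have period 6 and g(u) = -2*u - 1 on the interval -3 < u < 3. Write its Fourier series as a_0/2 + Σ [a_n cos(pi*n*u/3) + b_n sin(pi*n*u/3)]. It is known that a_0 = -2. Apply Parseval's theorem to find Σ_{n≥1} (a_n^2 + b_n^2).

Parseval: a_0^2/2 + Σ_{n≥1} (a_n^2+b_n^2) = 1/3 ∫_{-3}^{3} g(u)^2 du = 26.
Subtract a_0^2/2 = 2: Σ (a_n^2+b_n^2) = 24.

24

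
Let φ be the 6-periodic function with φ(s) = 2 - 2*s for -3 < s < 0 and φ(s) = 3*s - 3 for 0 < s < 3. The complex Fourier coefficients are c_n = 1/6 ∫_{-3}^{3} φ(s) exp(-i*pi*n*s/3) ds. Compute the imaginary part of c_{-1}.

-7/(2*pi)

Since φ is real-valued, Im(c_{-1}) = -1/6 ∫_{-3}^{3} φ(s) sin(-pi*s/3) ds = b_{1}/2.
Split the integral at the breakpoints.
Integrating by parts (boundary term plus one more integral), an antiderivative of (2 - 2*s) sin(-pi*s/3) is -6*s*cos(pi*s/3)/pi + 18*sin(pi*s/3)/pi**2 + 6*cos(pi*s/3)/pi; evaluating from -3 to 0: ∫_{-3}^{0} (2 - 2*s) sin(-pi*s/3) ds = (6/pi) - (-24/pi) = 30/pi.
Integrating by parts (boundary term plus one more integral), an antiderivative of (3*s - 3) sin(-pi*s/3) is 9*s*cos(pi*s/3)/pi - 27*sin(pi*s/3)/pi**2 - 9*cos(pi*s/3)/pi; evaluating from 0 to 3: ∫_{0}^{3} (3*s - 3) sin(-pi*s/3) ds = (-18/pi) - (-9/pi) = -9/pi.
So ∫_{-3}^{3} φ(s) sin(-pi*s/3) ds = 21/pi.
Hence Im(c_{-1}) = (-1/6)·(21/pi) = -7/(2*pi).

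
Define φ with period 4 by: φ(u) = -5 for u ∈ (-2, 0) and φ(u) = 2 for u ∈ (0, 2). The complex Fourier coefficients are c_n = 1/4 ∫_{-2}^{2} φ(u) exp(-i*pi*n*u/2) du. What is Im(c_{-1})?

Since φ is real-valued, Im(c_{-1}) = -1/4 ∫_{-2}^{2} φ(u) sin(-pi*u/2) du = b_{1}/2.
Split the integral at the breakpoints.
Directly, an antiderivative of (-5) sin(-pi*u/2) is -10*cos(pi*u/2)/pi; evaluating from -2 to 0: ∫_{-2}^{0} (-5) sin(-pi*u/2) du = (-10/pi) - (10/pi) = -20/pi.
Directly, an antiderivative of (2) sin(-pi*u/2) is 4*cos(pi*u/2)/pi; evaluating from 0 to 2: ∫_{0}^{2} (2) sin(-pi*u/2) du = (-4/pi) - (4/pi) = -8/pi.
So ∫_{-2}^{2} φ(u) sin(-pi*u/2) du = -28/pi.
Hence Im(c_{-1}) = (-1/4)·(-28/pi) = 7/pi.

7/pi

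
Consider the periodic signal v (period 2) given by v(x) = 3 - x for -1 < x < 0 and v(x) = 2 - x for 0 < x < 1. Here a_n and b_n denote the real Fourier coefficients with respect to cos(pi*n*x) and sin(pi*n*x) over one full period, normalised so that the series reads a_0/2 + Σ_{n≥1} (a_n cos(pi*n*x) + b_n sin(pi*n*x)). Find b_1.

-4/pi

b_1 = ∫_{-1}^{1} v(x) sin(pi*x) dx.
Split the integral at the breakpoints.
Integrating by parts (boundary term plus one more integral), an antiderivative of (3 - x) sin(pi*x) is x*cos(pi*x)/pi - sin(pi*x)/pi**2 - 3*cos(pi*x)/pi; evaluating from -1 to 0: ∫_{-1}^{0} (3 - x) sin(pi*x) dx = (-3/pi) - (4/pi) = -7/pi.
Integrating by parts (boundary term plus one more integral), an antiderivative of (2 - x) sin(pi*x) is x*cos(pi*x)/pi - sin(pi*x)/pi**2 - 2*cos(pi*x)/pi; evaluating from 0 to 1: ∫_{0}^{1} (2 - x) sin(pi*x) dx = (1/pi) - (-2/pi) = 3/pi.
Summing the pieces gives b_1 = -4/pi.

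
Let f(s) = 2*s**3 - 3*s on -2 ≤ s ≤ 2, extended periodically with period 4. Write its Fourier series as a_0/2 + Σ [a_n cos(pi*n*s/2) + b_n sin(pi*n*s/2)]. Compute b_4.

b_4 = 1/2 ∫_{-2}^{2} f(s) sin(2*pi*s) ds.
f is odd and sin(2*pi*s) is odd, so the integrand is even and b_4 = ∫_0^{2} f(s) sin(2*pi*s) ds.
Integrating by parts three times (tabular method), an antiderivative of (2*s**3 - 3*s) sin(2*pi*s) is -s**3*cos(2*pi*s)/pi + 3*s**2*sin(2*pi*s)/(2*pi**2) + 3*s*cos(2*pi*s)/(2*pi**3) + 3*s*cos(2*pi*s)/(2*pi) - 3*sin(2*pi*s)/(4*pi**2) - 3*sin(2*pi*s)/(4*pi**4); evaluating from 0 to 2: ∫_{0}^{2} (2*s**3 - 3*s) sin(2*pi*s) ds = (-5/pi + 3/pi**3) - (0) = -5/pi + 3/pi**3.
Hence b_4 = -5/pi + 3/pi**3.

-5/pi + 3/pi**3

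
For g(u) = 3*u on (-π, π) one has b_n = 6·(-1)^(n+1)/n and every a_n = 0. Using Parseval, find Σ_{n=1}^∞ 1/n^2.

pi**2/6

Parseval: Σ b_n^2 = (1/π) ∫_{-π}^{π} g(u)^2 du = 6*pi**2.
Σ b_n^2 = Σ 36/n^2, so Σ 1/n^2 = (6*pi**2)/36 = pi**2/6.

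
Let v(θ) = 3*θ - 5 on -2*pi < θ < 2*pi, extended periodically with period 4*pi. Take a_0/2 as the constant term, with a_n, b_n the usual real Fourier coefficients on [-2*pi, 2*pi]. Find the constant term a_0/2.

-5

a_0 = (1/(2*pi)) ∫_{-2*pi}^{2*pi} v(θ) dθ = (1/(2*pi)) · (-20*pi) = -10.
So the constant term a_0/2 = -5.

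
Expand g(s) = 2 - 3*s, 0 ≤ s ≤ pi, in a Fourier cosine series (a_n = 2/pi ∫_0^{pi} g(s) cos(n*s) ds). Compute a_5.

12/(25*pi)

a_5 = 2/pi ∫_0^{pi} (2 - 3*s) cos(5*s) ds.
Integrating by parts (boundary term plus one more integral), an antiderivative of (2 - 3*s) cos(5*s) is -3*s*sin(5*s)/5 + 2*sin(5*s)/5 - 3*cos(5*s)/25; evaluating from 0 to pi: ∫_{0}^{pi} (2 - 3*s) cos(5*s) ds = (3/25) - (-3/25) = 6/25.
Hence a_5 = (2/pi)·(6/25) = 12/(25*pi).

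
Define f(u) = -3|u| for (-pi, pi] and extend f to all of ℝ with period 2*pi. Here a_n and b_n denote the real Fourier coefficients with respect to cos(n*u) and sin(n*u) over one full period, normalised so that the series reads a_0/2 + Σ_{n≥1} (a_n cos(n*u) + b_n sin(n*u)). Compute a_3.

a_3 = 1/pi ∫_{-pi}^{pi} f(u) cos(3*u) du.
f is even and cos(3*u) is even, so the integrand is even and a_3 = 2/pi ∫_0^{pi} f(u) cos(3*u) du.
Integrating by parts (boundary term plus one more integral), an antiderivative of (-3*u) cos(3*u) is -u*sin(3*u) - cos(3*u)/3; evaluating from 0 to pi: ∫_{0}^{pi} (-3*u) cos(3*u) du = (1/3) - (-1/3) = 2/3.
Hence a_3 = (2/pi)·(2/3) = 4/(3*pi).

4/(3*pi)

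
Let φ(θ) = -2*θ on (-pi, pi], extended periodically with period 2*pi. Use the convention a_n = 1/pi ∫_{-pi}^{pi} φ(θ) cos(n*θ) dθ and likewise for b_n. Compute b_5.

b_5 = 1/pi ∫_{-pi}^{pi} φ(θ) sin(5*θ) dθ.
φ is odd and sin(5*θ) is odd, so the integrand is even and b_5 = 2/pi ∫_0^{pi} φ(θ) sin(5*θ) dθ.
Integrating by parts (boundary term plus one more integral), an antiderivative of (-2*θ) sin(5*θ) is 2*θ*cos(5*θ)/5 - 2*sin(5*θ)/25; evaluating from 0 to pi: ∫_{0}^{pi} (-2*θ) sin(5*θ) dθ = (-2*pi/5) - (0) = -2*pi/5.
Hence b_5 = (2/pi)·(-2*pi/5) = -4/5.

-4/5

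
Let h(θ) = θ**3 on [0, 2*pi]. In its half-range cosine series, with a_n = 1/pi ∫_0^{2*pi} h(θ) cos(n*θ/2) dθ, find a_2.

a_2 = 1/pi ∫_0^{2*pi} (θ**3) cos(θ) dθ.
Integrating by parts three times (tabular method), an antiderivative of (θ**3) cos(θ) is θ**3*sin(θ) + 3*θ**2*cos(θ) - 6*θ*sin(θ) - 6*cos(θ); evaluating from 0 to 2*pi: ∫_{0}^{2*pi} (θ**3) cos(θ) dθ = (-6 + 12*pi**2) - (-6) = 12*pi**2.
Hence a_2 = (1/pi)·(12*pi**2) = 12*pi.

12*pi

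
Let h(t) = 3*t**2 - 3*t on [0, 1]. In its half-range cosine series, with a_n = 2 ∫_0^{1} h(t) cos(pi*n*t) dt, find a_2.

3/pi**2

a_2 = 2 ∫_0^{1} (3*t**2 - 3*t) cos(2*pi*t) dt.
Integrating by parts twice (tabular method), an antiderivative of (3*t**2 - 3*t) cos(2*pi*t) is 3*t**2*sin(2*pi*t)/(2*pi) - 3*t*sin(2*pi*t)/(2*pi) + 3*t*cos(2*pi*t)/(2*pi**2) - 3*sin(2*pi*t)/(4*pi**3) - 3*cos(2*pi*t)/(4*pi**2); evaluating from 0 to 1: ∫_{0}^{1} (3*t**2 - 3*t) cos(2*pi*t) dt = (3/(4*pi**2)) - (-3/(4*pi**2)) = 3/(2*pi**2).
Hence a_2 = 2·(3/(2*pi**2)) = 3/pi**2.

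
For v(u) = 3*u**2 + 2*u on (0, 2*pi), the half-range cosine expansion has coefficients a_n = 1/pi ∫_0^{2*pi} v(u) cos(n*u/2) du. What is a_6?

a_6 = 1/pi ∫_0^{2*pi} (3*u**2 + 2*u) cos(3*u) du.
Integrating by parts twice (tabular method), an antiderivative of (3*u**2 + 2*u) cos(3*u) is u**2*sin(3*u) + 2*u*sin(3*u)/3 + 2*u*cos(3*u)/3 - 2*sin(3*u)/9 + 2*cos(3*u)/9; evaluating from 0 to 2*pi: ∫_{0}^{2*pi} (3*u**2 + 2*u) cos(3*u) du = (2/9 + 4*pi/3) - (2/9) = 4*pi/3.
Hence a_6 = (1/pi)·(4*pi/3) = 4/3.

4/3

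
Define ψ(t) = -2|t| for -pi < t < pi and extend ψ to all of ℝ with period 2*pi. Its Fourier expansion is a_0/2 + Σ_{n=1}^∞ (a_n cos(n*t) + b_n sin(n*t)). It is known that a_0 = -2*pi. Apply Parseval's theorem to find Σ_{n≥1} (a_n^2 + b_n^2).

2*pi**2/3

Parseval: a_0^2/2 + Σ_{n≥1} (a_n^2+b_n^2) = 1/pi ∫_{-pi}^{pi} ψ(t)^2 dt = 8*pi**2/3.
Subtract a_0^2/2 = 2*pi**2: Σ (a_n^2+b_n^2) = 2*pi**2/3.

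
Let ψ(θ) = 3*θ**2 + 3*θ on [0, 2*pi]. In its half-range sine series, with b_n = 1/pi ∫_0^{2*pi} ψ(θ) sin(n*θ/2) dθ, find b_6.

b_6 = 1/pi ∫_0^{2*pi} (3*θ**2 + 3*θ) sin(3*θ) dθ.
Integrating by parts twice (tabular method), an antiderivative of (3*θ**2 + 3*θ) sin(3*θ) is -θ**2*cos(3*θ) + 2*θ*sin(3*θ)/3 - θ*cos(3*θ) + sin(3*θ)/3 + 2*cos(3*θ)/9; evaluating from 0 to 2*pi: ∫_{0}^{2*pi} (3*θ**2 + 3*θ) sin(3*θ) dθ = (-4*pi**2 - 2*pi + 2/9) - (2/9) = -2*pi*(1 + 2*pi).
Hence b_6 = (1/pi)·(-2*pi*(1 + 2*pi)) = -4*pi - 2.

-4*pi - 2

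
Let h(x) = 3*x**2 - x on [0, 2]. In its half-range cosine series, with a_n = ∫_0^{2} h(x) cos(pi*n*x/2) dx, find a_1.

a_1 = ∫_0^{2} (3*x**2 - x) cos(pi*x/2) dx.
Integrating by parts twice (tabular method), an antiderivative of (3*x**2 - x) cos(pi*x/2) is 6*x**2*sin(pi*x/2)/pi - 2*x*sin(pi*x/2)/pi + 24*x*cos(pi*x/2)/pi**2 - 48*sin(pi*x/2)/pi**3 - 4*cos(pi*x/2)/pi**2; evaluating from 0 to 2: ∫_{0}^{2} (3*x**2 - x) cos(pi*x/2) dx = (-44/pi**2) - (-4/pi**2) = -40/pi**2.
Hence a_1 = -40/pi**2.

-40/pi**2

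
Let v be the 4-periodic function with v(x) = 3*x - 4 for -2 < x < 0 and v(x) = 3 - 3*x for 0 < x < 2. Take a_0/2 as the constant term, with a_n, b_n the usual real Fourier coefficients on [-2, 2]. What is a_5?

24/(25*pi**2)

a_5 = 1/2 ∫_{-2}^{2} v(x) cos(5*pi*x/2) dx.
Split the integral at the breakpoints.
Integrating by parts (boundary term plus one more integral), an antiderivative of (3*x - 4) cos(5*pi*x/2) is 6*x*sin(5*pi*x/2)/(5*pi) - 8*sin(5*pi*x/2)/(5*pi) + 12*cos(5*pi*x/2)/(25*pi**2); evaluating from -2 to 0: ∫_{-2}^{0} (3*x - 4) cos(5*pi*x/2) dx = (12/(25*pi**2)) - (-12/(25*pi**2)) = 24/(25*pi**2).
Integrating by parts (boundary term plus one more integral), an antiderivative of (3 - 3*x) cos(5*pi*x/2) is -6*x*sin(5*pi*x/2)/(5*pi) + 6*sin(5*pi*x/2)/(5*pi) - 12*cos(5*pi*x/2)/(25*pi**2); evaluating from 0 to 2: ∫_{0}^{2} (3 - 3*x) cos(5*pi*x/2) dx = (12/(25*pi**2)) - (-12/(25*pi**2)) = 24/(25*pi**2).
Summing the pieces and multiplying by (1/2) gives a_5 = 24/(25*pi**2).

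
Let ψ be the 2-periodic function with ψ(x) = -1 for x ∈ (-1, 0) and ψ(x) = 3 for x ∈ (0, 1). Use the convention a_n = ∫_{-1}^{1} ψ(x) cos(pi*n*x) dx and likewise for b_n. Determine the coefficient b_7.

8/(7*pi)

b_7 = ∫_{-1}^{1} ψ(x) sin(7*pi*x) dx.
Split the integral at the breakpoints.
Directly, an antiderivative of (-1) sin(7*pi*x) is cos(7*pi*x)/(7*pi); evaluating from -1 to 0: ∫_{-1}^{0} (-1) sin(7*pi*x) dx = (1/(7*pi)) - (-1/(7*pi)) = 2/(7*pi).
Directly, an antiderivative of (3) sin(7*pi*x) is -3*cos(7*pi*x)/(7*pi); evaluating from 0 to 1: ∫_{0}^{1} (3) sin(7*pi*x) dx = (3/(7*pi)) - (-3/(7*pi)) = 6/(7*pi).
Summing the pieces gives b_7 = 8/(7*pi).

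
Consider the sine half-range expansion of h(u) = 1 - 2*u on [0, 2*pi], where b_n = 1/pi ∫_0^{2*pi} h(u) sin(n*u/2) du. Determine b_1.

b_1 = 1/pi ∫_0^{2*pi} (1 - 2*u) sin(u/2) du.
Integrating by parts (boundary term plus one more integral), an antiderivative of (1 - 2*u) sin(u/2) is 4*u*cos(u/2) - 8*sin(u/2) - 2*cos(u/2); evaluating from 0 to 2*pi: ∫_{0}^{2*pi} (1 - 2*u) sin(u/2) du = (2 - 8*pi) - (-2) = 4 - 8*pi.
Hence b_1 = (1/pi)·(4 - 8*pi) = -8 + 4/pi.

-8 + 4/pi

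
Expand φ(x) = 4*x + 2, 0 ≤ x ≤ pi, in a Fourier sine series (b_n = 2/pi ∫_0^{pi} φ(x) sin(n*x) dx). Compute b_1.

8/pi + 8

b_1 = 2/pi ∫_0^{pi} (4*x + 2) sin(x) dx.
Integrating by parts (boundary term plus one more integral), an antiderivative of (4*x + 2) sin(x) is -4*x*cos(x) + 4*sin(x) - 2*cos(x); evaluating from 0 to pi: ∫_{0}^{pi} (4*x + 2) sin(x) dx = (2 + 4*pi) - (-2) = 4 + 4*pi.
Hence b_1 = (2/pi)·(4 + 4*pi) = 8/pi + 8.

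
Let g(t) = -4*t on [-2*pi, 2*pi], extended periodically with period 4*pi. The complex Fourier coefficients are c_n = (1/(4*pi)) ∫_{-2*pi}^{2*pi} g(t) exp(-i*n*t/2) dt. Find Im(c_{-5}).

-8/5

Since g is real-valued, Im(c_{-5}) = -(1/(4*pi)) ∫_{-2*pi}^{2*pi} g(t) sin(-5*t/2) dt = b_{5}/2.
g is odd and sin(-5*t/2) is odd, so the integrand is even: ∫_{-2*pi}^{2*pi} g(t) sin(-5*t/2) dt = 2∫_0^{2*pi} g(t) sin(-5*t/2) dt.
Integrating by parts (boundary term plus one more integral), an antiderivative of (-4*t) sin(-5*t/2) is -8*t*cos(5*t/2)/5 + 16*sin(5*t/2)/25; evaluating from 0 to 2*pi: ∫_{0}^{2*pi} (-4*t) sin(-5*t/2) dt = (16*pi/5) - (0) = 16*pi/5.
So ∫_{-2*pi}^{2*pi} g(t) sin(-5*t/2) dt = 32*pi/5.
Hence Im(c_{-5}) = (-1/(4*pi))·(32*pi/5) = -8/5.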